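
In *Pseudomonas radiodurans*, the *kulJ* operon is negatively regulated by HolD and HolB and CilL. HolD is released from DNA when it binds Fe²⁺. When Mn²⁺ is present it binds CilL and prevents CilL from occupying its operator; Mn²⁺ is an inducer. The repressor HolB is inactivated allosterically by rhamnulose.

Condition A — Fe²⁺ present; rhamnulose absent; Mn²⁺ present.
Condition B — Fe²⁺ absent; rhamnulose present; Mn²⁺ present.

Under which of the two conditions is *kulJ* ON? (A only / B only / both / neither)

Condition A:
Fe²⁺ is present, so HolD is inactive.
Rhamnulose is absent, so HolB is active.
Mn²⁺ is present, so CilL is inactive.
With repressor HolB bound, *kulJ* is not transcribed.
→ *kulJ* is OFF in A.
Condition B:
Fe²⁺ is absent, so HolD is active.
Rhamnulose is present, so HolB is inactive.
Mn²⁺ is present, so CilL is inactive.
With repressor HolD bound, *kulJ* is not transcribed.
→ *kulJ* is OFF in B.

neither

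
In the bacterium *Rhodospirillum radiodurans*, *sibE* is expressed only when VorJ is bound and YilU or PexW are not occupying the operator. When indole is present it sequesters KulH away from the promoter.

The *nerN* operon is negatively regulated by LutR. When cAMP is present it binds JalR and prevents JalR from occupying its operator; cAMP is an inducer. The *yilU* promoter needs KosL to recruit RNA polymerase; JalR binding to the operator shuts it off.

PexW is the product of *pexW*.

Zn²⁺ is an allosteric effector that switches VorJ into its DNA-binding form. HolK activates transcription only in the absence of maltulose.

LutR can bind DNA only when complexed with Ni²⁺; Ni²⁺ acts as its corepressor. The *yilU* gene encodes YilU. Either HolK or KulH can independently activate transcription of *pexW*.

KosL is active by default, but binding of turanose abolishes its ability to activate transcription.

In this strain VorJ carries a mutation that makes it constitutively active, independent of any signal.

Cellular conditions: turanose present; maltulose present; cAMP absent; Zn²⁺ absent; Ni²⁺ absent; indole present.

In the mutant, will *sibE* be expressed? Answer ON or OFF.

ON

cAMP is absent, so JalR is active.
Turanose is present, so KosL is inactive.
With repressor JalR bound, *yilU* is not transcribed.
So YilU is not produced.
Maltulose is present, so HolK is inactive.
Indole is present, so KulH is inactive.
No activator is available at the *pexW* promoter, so *pexW* is not transcribed.
So PexW is not produced.
VorJ is constitutively active in this strain.
No repressor is bound and VorJ is active, so *sibE* is transcribed.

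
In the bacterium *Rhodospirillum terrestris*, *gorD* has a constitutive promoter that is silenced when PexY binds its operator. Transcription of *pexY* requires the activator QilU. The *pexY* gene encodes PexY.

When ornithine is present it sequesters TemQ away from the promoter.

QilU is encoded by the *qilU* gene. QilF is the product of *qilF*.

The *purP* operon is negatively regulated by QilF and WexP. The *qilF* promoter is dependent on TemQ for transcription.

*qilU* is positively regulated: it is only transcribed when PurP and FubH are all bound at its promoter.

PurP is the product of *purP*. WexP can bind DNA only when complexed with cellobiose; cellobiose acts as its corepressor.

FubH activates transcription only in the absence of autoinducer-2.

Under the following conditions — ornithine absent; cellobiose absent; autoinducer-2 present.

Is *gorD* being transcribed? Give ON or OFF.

ON

Ornithine is absent, so TemQ is active.
No repressor is bound and TemQ is active, so *qilF* is transcribed.
So QilF is produced and active.
Cellobiose is absent, so WexP is inactive.
With repressor QilF bound, *purP* is not transcribed.
So PurP is not produced.
Autoinducer-2 is present, so FubH is inactive.
Required activator PurP is absent, so *qilU* is not transcribed.
So QilU is not produced.
Required activator QilU is absent, so *pexY* is not transcribed.
So PexY is not produced.
With no repressor bound, *gorD* is transcribed.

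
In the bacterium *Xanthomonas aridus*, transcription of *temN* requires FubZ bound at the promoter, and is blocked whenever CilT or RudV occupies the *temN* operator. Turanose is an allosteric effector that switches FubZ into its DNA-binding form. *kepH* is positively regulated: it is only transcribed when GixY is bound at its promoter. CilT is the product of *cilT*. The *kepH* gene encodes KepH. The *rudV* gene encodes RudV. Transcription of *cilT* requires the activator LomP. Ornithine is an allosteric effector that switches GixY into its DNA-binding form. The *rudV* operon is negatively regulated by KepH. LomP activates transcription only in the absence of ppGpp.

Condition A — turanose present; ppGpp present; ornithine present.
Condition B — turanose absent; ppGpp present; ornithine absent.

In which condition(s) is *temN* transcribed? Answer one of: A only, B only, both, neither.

Condition A:
Turanose is present, so FubZ is active.
ppGpp is present, so LomP is inactive.
Required activator LomP is absent, so *cilT* is not transcribed.
So CilT is not produced.
Ornithine is present, so GixY is active.
No repressor is bound and GixY is active, so *kepH* is transcribed.
So KepH is produced and active.
With repressor KepH bound, *rudV* is not transcribed.
So RudV is not produced.
No repressor is bound and FubZ is active, so *temN* is transcribed.
→ *temN* is ON in A.
Condition B:
Turanose is absent, so FubZ is inactive.
ppGpp is present, so LomP is inactive.
Required activator LomP is absent, so *cilT* is not transcribed.
So CilT is not produced.
Ornithine is absent, so GixY is inactive.
Required activator GixY is absent, so *kepH* is not transcribed.
So KepH is not produced.
With no repressor bound, *rudV* is transcribed.
So RudV is produced and active.
With repressor RudV bound, *temN* is not transcribed.
→ *temN* is OFF in B.

A only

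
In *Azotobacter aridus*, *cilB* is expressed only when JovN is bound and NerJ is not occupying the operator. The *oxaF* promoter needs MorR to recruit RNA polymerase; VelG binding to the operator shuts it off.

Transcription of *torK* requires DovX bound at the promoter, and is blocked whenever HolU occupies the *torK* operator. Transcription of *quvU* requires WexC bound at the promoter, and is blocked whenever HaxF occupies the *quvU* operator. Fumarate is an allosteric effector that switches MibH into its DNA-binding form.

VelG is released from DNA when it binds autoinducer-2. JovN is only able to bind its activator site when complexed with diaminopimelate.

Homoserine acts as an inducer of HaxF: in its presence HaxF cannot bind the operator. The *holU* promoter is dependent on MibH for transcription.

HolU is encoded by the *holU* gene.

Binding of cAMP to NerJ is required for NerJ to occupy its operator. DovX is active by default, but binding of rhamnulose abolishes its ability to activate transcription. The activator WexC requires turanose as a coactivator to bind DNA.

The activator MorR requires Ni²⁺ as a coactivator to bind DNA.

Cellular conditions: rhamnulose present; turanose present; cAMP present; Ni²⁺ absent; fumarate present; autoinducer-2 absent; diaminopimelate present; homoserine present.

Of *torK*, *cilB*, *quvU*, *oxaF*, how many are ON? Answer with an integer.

Fumarate is present, so MibH is active.
No repressor is bound and MibH is active, so *holU* is transcribed.
So HolU is produced and active.
Rhamnulose is present, so DovX is inactive.
With repressor HolU bound, *torK* is not transcribed.
→ *torK* is OFF.
Diaminopimelate is present, so JovN is active.
cAMP is present, so NerJ is active.
With repressor NerJ bound, *cilB* is not transcribed.
→ *cilB* is OFF.
Turanose is present, so WexC is active.
Homoserine is present, so HaxF is inactive.
No repressor is bound and WexC is active, so *quvU* is transcribed.
→ *quvU* is ON.
Ni²⁺ is absent, so MorR is inactive.
Autoinducer-2 is absent, so VelG is active.
With repressor VelG bound, *oxaF* is not transcribed.
→ *oxaF* is OFF.
1 of the 4 genes is transcribed.

1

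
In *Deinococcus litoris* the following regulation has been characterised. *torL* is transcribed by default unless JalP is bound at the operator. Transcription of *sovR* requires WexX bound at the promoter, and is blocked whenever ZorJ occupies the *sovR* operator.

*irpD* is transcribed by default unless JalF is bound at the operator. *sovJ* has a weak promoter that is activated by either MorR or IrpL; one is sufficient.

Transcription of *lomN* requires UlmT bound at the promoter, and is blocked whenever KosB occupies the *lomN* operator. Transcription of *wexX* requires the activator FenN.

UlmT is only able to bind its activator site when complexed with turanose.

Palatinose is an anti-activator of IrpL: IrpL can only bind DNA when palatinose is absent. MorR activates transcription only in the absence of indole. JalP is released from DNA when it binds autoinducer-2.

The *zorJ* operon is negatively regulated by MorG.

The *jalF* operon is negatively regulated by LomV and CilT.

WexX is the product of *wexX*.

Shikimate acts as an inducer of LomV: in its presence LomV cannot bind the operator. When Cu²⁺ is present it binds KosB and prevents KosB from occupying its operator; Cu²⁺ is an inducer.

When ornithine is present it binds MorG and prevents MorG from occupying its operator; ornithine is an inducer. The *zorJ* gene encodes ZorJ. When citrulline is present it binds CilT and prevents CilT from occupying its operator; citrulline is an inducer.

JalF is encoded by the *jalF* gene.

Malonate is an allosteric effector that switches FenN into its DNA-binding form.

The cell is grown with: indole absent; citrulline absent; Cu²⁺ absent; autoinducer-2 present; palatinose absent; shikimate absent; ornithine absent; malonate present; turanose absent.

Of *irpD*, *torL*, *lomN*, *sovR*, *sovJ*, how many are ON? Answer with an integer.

4

Shikimate is absent, so LomV is active.
Citrulline is absent, so CilT is active.
With repressor LomV bound, *jalF* is not transcribed.
So JalF is not produced.
With no repressor bound, *irpD* is transcribed.
→ *irpD* is ON.
Autoinducer-2 is present, so JalP is inactive.
With no repressor bound, *torL* is transcribed.
→ *torL* is ON.
Cu²⁺ is absent, so KosB is active.
Turanose is absent, so UlmT is inactive.
With repressor KosB bound, *lomN* is not transcribed.
→ *lomN* is OFF.
Malonate is present, so FenN is active.
No repressor is bound and FenN is active, so *wexX* is transcribed.
So WexX is produced and active.
Ornithine is absent, so MorG is active.
With repressor MorG bound, *zorJ* is not transcribed.
So ZorJ is not produced.
No repressor is bound and WexX is active, so *sovR* is transcribed.
→ *sovR* is ON.
Indole is absent, so MorR is active.
Palatinose is absent, so IrpL is active.
Activator MorR is present, so *sovJ* is transcribed.
→ *sovJ* is ON.
4 of the 5 genes are transcribed.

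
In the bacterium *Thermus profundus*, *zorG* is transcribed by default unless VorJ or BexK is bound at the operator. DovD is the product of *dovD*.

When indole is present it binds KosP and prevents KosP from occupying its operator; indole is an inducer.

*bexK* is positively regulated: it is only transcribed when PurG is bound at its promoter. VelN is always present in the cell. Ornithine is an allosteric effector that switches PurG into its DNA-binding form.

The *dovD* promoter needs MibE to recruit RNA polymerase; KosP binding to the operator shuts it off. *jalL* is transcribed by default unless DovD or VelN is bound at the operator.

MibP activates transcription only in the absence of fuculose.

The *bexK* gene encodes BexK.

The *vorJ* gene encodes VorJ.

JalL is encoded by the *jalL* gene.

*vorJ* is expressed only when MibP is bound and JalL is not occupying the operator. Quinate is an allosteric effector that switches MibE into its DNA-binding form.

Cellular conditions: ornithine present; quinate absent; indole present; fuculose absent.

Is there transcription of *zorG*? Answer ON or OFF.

OFF

Indole is present, so KosP is inactive.
Quinate is absent, so MibE is inactive.
Required activator MibE is absent, so *dovD* is not transcribed.
So DovD is not produced.
VelN is produced constitutively and is active.
With repressor VelN bound, *jalL* is not transcribed.
So JalL is not produced.
Fuculose is absent, so MibP is active.
No repressor is bound and MibP is active, so *vorJ* is transcribed.
So VorJ is produced and active.
Ornithine is present, so PurG is active.
No repressor is bound and PurG is active, so *bexK* is transcribed.
So BexK is produced and active.
With repressor VorJ bound, *zorG* is not transcribed.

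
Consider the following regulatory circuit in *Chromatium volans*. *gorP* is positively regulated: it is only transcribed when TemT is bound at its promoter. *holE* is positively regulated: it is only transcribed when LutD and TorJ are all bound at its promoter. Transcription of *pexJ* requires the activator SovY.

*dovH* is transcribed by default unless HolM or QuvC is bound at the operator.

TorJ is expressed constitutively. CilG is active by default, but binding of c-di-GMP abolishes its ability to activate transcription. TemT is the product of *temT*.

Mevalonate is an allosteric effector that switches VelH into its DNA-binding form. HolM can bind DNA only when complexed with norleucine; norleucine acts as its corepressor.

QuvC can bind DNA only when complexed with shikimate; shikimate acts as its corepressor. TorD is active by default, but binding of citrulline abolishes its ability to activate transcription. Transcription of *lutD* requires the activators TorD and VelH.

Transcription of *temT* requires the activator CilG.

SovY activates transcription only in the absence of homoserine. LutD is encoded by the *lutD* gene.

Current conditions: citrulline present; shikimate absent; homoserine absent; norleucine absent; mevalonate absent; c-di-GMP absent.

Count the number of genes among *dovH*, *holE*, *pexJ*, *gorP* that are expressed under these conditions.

3

Norleucine is absent, so HolM is inactive.
Shikimate is absent, so QuvC is inactive.
With no repressor bound, *dovH* is transcribed.
→ *dovH* is ON.
Citrulline is present, so TorD is inactive.
Mevalonate is absent, so VelH is inactive.
Required activator TorD is absent, so *lutD* is not transcribed.
So LutD is not produced.
TorJ is produced constitutively and is active.
Required activator LutD is absent, so *holE* is not transcribed.
→ *holE* is OFF.
Homoserine is absent, so SovY is active.
No repressor is bound and SovY is active, so *pexJ* is transcribed.
→ *pexJ* is ON.
c-di-GMP is absent, so CilG is active.
No repressor is bound and CilG is active, so *temT* is transcribed.
So TemT is produced and active.
No repressor is bound and TemT is active, so *gorP* is transcribed.
→ *gorP* is ON.
3 of the 4 genes are transcribed.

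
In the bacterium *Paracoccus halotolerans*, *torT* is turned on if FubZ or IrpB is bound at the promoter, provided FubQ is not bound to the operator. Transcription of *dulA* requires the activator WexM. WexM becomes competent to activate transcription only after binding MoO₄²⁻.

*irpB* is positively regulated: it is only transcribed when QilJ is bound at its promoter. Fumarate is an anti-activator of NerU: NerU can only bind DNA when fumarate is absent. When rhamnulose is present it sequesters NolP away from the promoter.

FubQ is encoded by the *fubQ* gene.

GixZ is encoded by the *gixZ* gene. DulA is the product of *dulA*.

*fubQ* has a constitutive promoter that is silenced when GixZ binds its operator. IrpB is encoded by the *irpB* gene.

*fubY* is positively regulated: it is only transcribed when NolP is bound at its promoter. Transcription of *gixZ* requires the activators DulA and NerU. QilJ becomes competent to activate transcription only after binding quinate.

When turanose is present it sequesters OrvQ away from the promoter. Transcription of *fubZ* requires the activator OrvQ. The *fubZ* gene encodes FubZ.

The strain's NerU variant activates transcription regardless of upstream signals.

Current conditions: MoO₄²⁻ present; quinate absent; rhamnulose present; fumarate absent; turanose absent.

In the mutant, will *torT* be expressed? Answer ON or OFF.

ON

Turanose is absent, so OrvQ is active.
No repressor is bound and OrvQ is active, so *fubZ* is transcribed.
So FubZ is produced and active.
MoO₄²⁻ is present, so WexM is active.
No repressor is bound and WexM is active, so *dulA* is transcribed.
So DulA is produced and active.
NerU is constitutively active in this strain.
No repressor is bound and DulA and NerU are active, so *gixZ* is transcribed.
So GixZ is produced and active.
With repressor GixZ bound, *fubQ* is not transcribed.
So FubQ is not produced.
Quinate is absent, so QilJ is inactive.
Required activator QilJ is absent, so *irpB* is not transcribed.
So IrpB is not produced.
Activator FubZ is present, so *torT* is transcribed.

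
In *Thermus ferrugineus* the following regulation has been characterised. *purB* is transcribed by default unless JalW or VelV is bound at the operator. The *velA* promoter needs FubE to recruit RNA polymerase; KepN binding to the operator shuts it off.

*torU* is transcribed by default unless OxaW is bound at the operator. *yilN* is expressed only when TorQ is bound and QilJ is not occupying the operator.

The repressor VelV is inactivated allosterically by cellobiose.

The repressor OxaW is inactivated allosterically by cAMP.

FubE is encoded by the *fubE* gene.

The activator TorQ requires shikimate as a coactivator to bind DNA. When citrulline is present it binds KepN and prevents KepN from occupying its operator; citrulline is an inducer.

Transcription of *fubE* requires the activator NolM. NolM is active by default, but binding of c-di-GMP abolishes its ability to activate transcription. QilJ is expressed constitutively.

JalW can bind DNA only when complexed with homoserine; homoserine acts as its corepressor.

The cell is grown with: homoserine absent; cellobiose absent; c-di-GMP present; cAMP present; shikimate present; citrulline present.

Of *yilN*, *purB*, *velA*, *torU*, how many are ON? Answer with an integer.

Shikimate is present, so TorQ is active.
QilJ is produced constitutively and is active.
With repressor QilJ bound, *yilN* is not transcribed.
→ *yilN* is OFF.
Homoserine is absent, so JalW is inactive.
Cellobiose is absent, so VelV is active.
With repressor VelV bound, *purB* is not transcribed.
→ *purB* is OFF.
c-di-GMP is present, so NolM is inactive.
Required activator NolM is absent, so *fubE* is not transcribed.
So FubE is not produced.
Citrulline is present, so KepN is inactive.
Required activator FubE is absent, so *velA* is not transcribed.
→ *velA* is OFF.
cAMP is present, so OxaW is inactive.
With no repressor bound, *torU* is transcribed.
→ *torU* is ON.
1 of the 4 genes is transcribed.

1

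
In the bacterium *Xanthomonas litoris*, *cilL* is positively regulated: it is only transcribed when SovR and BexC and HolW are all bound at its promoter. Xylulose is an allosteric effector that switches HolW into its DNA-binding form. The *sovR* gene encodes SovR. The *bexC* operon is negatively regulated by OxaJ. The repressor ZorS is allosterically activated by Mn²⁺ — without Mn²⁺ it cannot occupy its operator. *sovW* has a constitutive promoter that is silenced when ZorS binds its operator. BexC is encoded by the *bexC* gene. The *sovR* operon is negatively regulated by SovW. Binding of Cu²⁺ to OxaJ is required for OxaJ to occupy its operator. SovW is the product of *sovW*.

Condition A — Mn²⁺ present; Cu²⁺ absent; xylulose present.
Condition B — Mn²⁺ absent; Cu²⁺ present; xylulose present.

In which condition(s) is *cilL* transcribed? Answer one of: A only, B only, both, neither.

Condition A:
Mn²⁺ is present, so ZorS is active.
With repressor ZorS bound, *sovW* is not transcribed.
So SovW is not produced.
With no repressor bound, *sovR* is transcribed.
So SovR is produced and active.
Cu²⁺ is absent, so OxaJ is inactive.
With no repressor bound, *bexC* is transcribed.
So BexC is produced and active.
Xylulose is present, so HolW is active.
No repressor is bound and SovR and BexC and HolW are active, so *cilL* is transcribed.
→ *cilL* is ON in A.
Condition B:
Mn²⁺ is absent, so ZorS is inactive.
With no repressor bound, *sovW* is transcribed.
So SovW is produced and active.
With repressor SovW bound, *sovR* is not transcribed.
So SovR is not produced.
Cu²⁺ is present, so OxaJ is active.
With repressor OxaJ bound, *bexC* is not transcribed.
So BexC is not produced.
Xylulose is present, so HolW is active.
Required activator SovR is absent, so *cilL* is not transcribed.
→ *cilL* is OFF in B.

A only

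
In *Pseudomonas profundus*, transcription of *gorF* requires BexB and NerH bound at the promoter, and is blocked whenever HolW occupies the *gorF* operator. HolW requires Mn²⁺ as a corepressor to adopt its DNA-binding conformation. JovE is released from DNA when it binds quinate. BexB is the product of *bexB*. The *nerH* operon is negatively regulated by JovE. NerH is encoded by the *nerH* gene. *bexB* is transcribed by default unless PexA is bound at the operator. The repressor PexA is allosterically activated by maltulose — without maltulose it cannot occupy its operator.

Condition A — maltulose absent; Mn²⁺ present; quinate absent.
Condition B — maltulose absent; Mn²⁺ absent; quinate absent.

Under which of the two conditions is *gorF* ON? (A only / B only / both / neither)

Condition A:
Maltulose is absent, so PexA is inactive.
With no repressor bound, *bexB* is transcribed.
So BexB is produced and active.
Mn²⁺ is present, so HolW is active.
Quinate is absent, so JovE is active.
With repressor JovE bound, *nerH* is not transcribed.
So NerH is not produced.
With repressor HolW bound, *gorF* is not transcribed.
→ *gorF* is OFF in A.
Condition B:
Maltulose is absent, so PexA is inactive.
With no repressor bound, *bexB* is transcribed.
So BexB is produced and active.
Mn²⁺ is absent, so HolW is inactive.
Quinate is absent, so JovE is active.
With repressor JovE bound, *nerH* is not transcribed.
So NerH is not produced.
Required activator NerH is absent, so *gorF* is not transcribed.
→ *gorF* is OFF in B.

neither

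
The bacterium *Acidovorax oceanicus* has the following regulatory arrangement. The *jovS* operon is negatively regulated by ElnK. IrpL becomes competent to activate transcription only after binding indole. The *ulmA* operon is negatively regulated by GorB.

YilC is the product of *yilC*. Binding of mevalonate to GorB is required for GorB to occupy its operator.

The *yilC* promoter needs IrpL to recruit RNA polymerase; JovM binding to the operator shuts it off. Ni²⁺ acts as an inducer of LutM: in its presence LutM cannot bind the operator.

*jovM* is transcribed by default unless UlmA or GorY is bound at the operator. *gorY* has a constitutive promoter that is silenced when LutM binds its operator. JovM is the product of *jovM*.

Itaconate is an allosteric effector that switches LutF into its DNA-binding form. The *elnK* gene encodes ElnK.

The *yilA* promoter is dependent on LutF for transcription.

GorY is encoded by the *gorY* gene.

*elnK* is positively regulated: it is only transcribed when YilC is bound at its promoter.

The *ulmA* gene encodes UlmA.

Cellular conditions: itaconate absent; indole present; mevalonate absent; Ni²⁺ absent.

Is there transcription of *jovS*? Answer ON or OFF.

OFF

Mevalonate is absent, so GorB is inactive.
With no repressor bound, *ulmA* is transcribed.
So UlmA is produced and active.
Ni²⁺ is absent, so LutM is active.
With repressor LutM bound, *gorY* is not transcribed.
So GorY is not produced.
With repressor UlmA bound, *jovM* is not transcribed.
So JovM is not produced.
Indole is present, so IrpL is active.
No repressor is bound and IrpL is active, so *yilC* is transcribed.
So YilC is produced and active.
No repressor is bound and YilC is active, so *elnK* is transcribed.
So ElnK is produced and active.
With repressor ElnK bound, *jovS* is not transcribed.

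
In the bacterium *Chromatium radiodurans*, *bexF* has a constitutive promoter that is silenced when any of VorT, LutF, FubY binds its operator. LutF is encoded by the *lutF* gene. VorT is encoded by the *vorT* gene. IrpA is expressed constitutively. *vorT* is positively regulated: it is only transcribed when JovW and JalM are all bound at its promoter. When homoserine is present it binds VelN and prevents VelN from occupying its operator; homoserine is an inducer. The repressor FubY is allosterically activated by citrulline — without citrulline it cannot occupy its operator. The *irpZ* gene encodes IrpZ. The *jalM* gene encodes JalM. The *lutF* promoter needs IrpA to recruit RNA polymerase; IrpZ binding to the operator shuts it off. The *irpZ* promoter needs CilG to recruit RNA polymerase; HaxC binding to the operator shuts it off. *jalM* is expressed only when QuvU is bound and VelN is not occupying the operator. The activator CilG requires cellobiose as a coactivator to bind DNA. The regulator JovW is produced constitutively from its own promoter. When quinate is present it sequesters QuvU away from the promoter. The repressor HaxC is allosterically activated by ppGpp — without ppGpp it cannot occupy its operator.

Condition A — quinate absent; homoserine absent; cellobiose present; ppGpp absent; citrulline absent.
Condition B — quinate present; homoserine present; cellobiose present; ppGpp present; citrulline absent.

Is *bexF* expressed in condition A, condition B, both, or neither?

Condition A:
JovW is produced constitutively and is active.
Quinate is absent, so QuvU is active.
Homoserine is absent, so VelN is active.
With repressor VelN bound, *jalM* is not transcribed.
So JalM is not produced.
Required activator JalM is absent, so *vorT* is not transcribed.
So VorT is not produced.
Cellobiose is present, so CilG is active.
ppGpp is absent, so HaxC is inactive.
No repressor is bound and CilG is active, so *irpZ* is transcribed.
So IrpZ is produced and active.
IrpA is produced constitutively and is active.
With repressor IrpZ bound, *lutF* is not transcribed.
So LutF is not produced.
Citrulline is absent, so FubY is inactive.
With no repressor bound, *bexF* is transcribed.
→ *bexF* is ON in A.
Condition B:
JovW is produced constitutively and is active.
Quinate is present, so QuvU is inactive.
Homoserine is present, so VelN is inactive.
Required activator QuvU is absent, so *jalM* is not transcribed.
So JalM is not produced.
Required activator JalM is absent, so *vorT* is not transcribed.
So VorT is not produced.
Cellobiose is present, so CilG is active.
ppGpp is present, so HaxC is active.
With repressor HaxC bound, *irpZ* is not transcribed.
So IrpZ is not produced.
IrpA is produced constitutively and is active.
No repressor is bound and IrpA is active, so *lutF* is transcribed.
So LutF is produced and active.
Citrulline is absent, so FubY is inactive.
With repressor LutF bound, *bexF* is not transcribed.
→ *bexF* is OFF in B.

A only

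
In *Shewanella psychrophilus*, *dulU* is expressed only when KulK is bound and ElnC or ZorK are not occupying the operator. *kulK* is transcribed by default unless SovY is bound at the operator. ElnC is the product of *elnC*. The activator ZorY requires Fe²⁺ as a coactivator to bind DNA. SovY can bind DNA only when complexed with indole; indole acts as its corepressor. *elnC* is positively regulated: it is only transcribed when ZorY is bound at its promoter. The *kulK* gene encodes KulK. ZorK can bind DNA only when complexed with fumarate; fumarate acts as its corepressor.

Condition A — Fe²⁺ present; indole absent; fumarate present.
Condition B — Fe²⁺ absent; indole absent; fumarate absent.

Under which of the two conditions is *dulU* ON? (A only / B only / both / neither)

Condition A:
Fe²⁺ is present, so ZorY is active.
No repressor is bound and ZorY is active, so *elnC* is transcribed.
So ElnC is produced and active.
Indole is absent, so SovY is inactive.
With no repressor bound, *kulK* is transcribed.
So KulK is produced and active.
Fumarate is present, so ZorK is active.
With repressor ElnC bound, *dulU* is not transcribed.
→ *dulU* is OFF in A.
Condition B:
Fe²⁺ is absent, so ZorY is inactive.
Required activator ZorY is absent, so *elnC* is not transcribed.
So ElnC is not produced.
Indole is absent, so SovY is inactive.
With no repressor bound, *kulK* is transcribed.
So KulK is produced and active.
Fumarate is absent, so ZorK is inactive.
No repressor is bound and KulK is active, so *dulU* is transcribed.
→ *dulU* is ON in B.

B only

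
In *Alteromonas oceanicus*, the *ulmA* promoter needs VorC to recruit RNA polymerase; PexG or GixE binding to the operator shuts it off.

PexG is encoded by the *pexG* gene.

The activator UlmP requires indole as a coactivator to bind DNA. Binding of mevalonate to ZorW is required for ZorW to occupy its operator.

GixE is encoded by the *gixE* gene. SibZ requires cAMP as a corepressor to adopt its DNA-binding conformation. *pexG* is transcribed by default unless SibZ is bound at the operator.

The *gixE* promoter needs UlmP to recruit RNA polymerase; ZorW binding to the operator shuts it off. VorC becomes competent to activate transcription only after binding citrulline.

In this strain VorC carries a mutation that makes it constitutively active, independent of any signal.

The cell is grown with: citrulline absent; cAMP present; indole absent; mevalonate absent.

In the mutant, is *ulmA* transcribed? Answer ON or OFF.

cAMP is present, so SibZ is active.
With repressor SibZ bound, *pexG* is not transcribed.
So PexG is not produced.
Indole is absent, so UlmP is inactive.
Mevalonate is absent, so ZorW is inactive.
Required activator UlmP is absent, so *gixE* is not transcribed.
So GixE is not produced.
VorC is constitutively active in this strain.
No repressor is bound and VorC is active, so *ulmA* is transcribed.

ON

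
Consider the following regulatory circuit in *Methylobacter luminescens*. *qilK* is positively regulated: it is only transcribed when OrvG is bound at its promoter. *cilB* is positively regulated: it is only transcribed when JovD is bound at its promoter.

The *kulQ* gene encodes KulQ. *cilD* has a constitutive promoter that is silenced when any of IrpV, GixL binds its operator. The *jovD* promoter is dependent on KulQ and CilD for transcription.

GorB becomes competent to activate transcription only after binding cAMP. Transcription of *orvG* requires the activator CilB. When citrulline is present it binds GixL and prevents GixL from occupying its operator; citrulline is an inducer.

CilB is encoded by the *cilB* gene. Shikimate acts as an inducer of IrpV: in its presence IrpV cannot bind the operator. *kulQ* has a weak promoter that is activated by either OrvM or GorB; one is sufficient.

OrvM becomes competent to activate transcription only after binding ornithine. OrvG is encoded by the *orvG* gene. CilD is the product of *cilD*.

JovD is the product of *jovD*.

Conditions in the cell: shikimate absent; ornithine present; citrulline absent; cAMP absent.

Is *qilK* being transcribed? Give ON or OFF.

Ornithine is present, so OrvM is active.
cAMP is absent, so GorB is inactive.
Activator OrvM is present, so *kulQ* is transcribed.
So KulQ is produced and active.
Shikimate is absent, so IrpV is active.
Citrulline is absent, so GixL is active.
With repressor IrpV bound, *cilD* is not transcribed.
So CilD is not produced.
Required activator CilD is absent, so *jovD* is not transcribed.
So JovD is not produced.
Required activator JovD is absent, so *cilB* is not transcribed.
So CilB is not produced.
Required activator CilB is absent, so *orvG* is not transcribed.
So OrvG is not produced.
Required activator OrvG is absent, so *qilK* is not transcribed.

OFF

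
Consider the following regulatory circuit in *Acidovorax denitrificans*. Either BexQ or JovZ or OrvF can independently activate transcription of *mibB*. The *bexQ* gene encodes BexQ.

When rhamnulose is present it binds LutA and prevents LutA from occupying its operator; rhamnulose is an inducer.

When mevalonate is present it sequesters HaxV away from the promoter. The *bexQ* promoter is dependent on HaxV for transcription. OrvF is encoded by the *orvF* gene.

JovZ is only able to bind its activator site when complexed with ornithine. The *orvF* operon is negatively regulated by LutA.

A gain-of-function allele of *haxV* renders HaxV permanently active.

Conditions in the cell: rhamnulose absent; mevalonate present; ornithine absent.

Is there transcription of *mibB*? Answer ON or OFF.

HaxV is constitutively active in this strain.
No repressor is bound and HaxV is active, so *bexQ* is transcribed.
So BexQ is produced and active.
Ornithine is absent, so JovZ is inactive.
Rhamnulose is absent, so LutA is active.
With repressor LutA bound, *orvF* is not transcribed.
So OrvF is not produced.
Activator BexQ is present, so *mibB* is transcribed.

ON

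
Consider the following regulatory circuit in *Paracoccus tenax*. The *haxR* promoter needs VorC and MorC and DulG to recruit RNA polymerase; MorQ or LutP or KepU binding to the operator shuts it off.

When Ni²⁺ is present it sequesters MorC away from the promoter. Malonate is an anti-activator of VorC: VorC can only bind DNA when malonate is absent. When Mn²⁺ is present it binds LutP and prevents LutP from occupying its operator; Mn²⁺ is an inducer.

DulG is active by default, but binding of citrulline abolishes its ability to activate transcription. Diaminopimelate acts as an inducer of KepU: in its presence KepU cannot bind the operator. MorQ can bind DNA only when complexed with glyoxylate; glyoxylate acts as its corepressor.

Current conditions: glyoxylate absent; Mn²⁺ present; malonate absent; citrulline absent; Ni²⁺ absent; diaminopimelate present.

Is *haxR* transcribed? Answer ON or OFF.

ON

Glyoxylate is absent, so MorQ is inactive.
Malonate is absent, so VorC is active.
Mn²⁺ is present, so LutP is inactive.
Ni²⁺ is absent, so MorC is active.
Citrulline is absent, so DulG is active.
Diaminopimelate is present, so KepU is inactive.
No repressor is bound and VorC and MorC and DulG are active, so *haxR* is transcribed.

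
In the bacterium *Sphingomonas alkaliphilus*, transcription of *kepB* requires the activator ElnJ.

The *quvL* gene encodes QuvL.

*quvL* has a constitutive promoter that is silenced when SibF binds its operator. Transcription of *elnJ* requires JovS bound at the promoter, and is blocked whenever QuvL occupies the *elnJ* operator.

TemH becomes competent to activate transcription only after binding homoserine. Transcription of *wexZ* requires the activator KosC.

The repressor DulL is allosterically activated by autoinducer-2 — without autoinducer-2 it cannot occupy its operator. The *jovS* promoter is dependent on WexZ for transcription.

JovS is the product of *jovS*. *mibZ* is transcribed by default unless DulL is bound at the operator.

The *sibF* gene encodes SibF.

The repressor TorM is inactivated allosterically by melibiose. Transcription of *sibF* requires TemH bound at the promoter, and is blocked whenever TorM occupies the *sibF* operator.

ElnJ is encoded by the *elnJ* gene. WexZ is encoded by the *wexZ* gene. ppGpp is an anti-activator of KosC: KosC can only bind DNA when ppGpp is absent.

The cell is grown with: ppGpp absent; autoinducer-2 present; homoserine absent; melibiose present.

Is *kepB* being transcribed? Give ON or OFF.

ppGpp is absent, so KosC is active.
No repressor is bound and KosC is active, so *wexZ* is transcribed.
So WexZ is produced and active.
No repressor is bound and WexZ is active, so *jovS* is transcribed.
So JovS is produced and active.
Melibiose is present, so TorM is inactive.
Homoserine is absent, so TemH is inactive.
Required activator TemH is absent, so *sibF* is not transcribed.
So SibF is not produced.
With no repressor bound, *quvL* is transcribed.
So QuvL is produced and active.
With repressor QuvL bound, *elnJ* is not transcribed.
So ElnJ is not produced.
Required activator ElnJ is absent, so *kepB* is not transcribed.

OFF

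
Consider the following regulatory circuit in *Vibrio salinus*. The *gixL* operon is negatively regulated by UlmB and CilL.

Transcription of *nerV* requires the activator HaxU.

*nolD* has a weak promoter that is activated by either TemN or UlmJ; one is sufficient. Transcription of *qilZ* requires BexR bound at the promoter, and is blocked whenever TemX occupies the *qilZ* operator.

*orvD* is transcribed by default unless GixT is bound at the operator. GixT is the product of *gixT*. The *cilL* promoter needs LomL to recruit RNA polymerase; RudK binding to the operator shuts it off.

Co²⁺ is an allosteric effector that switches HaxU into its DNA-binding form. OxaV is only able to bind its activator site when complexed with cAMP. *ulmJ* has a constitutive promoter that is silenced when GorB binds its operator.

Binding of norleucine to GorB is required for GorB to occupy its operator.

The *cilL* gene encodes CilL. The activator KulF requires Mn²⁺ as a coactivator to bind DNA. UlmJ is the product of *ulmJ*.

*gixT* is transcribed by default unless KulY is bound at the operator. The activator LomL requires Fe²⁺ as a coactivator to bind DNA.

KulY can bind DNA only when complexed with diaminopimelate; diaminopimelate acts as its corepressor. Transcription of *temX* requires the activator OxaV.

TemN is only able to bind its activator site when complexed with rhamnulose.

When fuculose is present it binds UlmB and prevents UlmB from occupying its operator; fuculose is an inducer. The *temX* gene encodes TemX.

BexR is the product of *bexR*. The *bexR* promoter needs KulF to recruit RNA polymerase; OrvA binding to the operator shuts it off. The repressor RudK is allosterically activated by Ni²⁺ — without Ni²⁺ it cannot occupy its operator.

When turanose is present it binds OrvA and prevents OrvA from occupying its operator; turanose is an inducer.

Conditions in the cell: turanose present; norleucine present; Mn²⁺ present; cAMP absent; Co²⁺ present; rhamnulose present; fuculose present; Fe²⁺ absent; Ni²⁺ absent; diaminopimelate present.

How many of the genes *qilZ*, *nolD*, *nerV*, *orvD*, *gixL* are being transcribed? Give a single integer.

Turanose is present, so OrvA is inactive.
Mn²⁺ is present, so KulF is active.
No repressor is bound and KulF is active, so *bexR* is transcribed.
So BexR is produced and active.
cAMP is absent, so OxaV is inactive.
Required activator OxaV is absent, so *temX* is not transcribed.
So TemX is not produced.
No repressor is bound and BexR is active, so *qilZ* is transcribed.
→ *qilZ* is ON.
Rhamnulose is present, so TemN is active.
Norleucine is present, so GorB is active.
With repressor GorB bound, *ulmJ* is not transcribed.
So UlmJ is not produced.
Activator TemN is present, so *nolD* is transcribed.
→ *nolD* is ON.
Co²⁺ is present, so HaxU is active.
No repressor is bound and HaxU is active, so *nerV* is transcribed.
→ *nerV* is ON.
Diaminopimelate is present, so KulY is active.
With repressor KulY bound, *gixT* is not transcribed.
So GixT is not produced.
With no repressor bound, *orvD* is transcribed.
→ *orvD* is ON.
Fuculose is present, so UlmB is inactive.
Ni²⁺ is absent, so RudK is inactive.
Fe²⁺ is absent, so LomL is inactive.
Required activator LomL is absent, so *cilL* is not transcribed.
So CilL is not produced.
With no repressor bound, *gixL* is transcribed.
→ *gixL* is ON.
5 of the 5 genes are transcribed.

5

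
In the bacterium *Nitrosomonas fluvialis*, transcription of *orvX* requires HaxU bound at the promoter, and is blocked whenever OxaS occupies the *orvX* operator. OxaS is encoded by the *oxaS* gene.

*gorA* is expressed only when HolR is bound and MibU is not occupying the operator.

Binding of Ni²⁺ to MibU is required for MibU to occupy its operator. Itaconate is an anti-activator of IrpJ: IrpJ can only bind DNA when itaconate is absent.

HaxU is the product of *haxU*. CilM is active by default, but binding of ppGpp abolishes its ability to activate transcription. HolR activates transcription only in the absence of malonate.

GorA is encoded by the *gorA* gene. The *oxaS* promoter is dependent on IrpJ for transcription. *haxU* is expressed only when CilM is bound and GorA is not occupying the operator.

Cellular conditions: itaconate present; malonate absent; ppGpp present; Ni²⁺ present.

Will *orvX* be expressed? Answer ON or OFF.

Ni²⁺ is present, so MibU is active.
Malonate is absent, so HolR is active.
With repressor MibU bound, *gorA* is not transcribed.
So GorA is not produced.
ppGpp is present, so CilM is inactive.
Required activator CilM is absent, so *haxU* is not transcribed.
So HaxU is not produced.
Itaconate is present, so IrpJ is inactive.
Required activator IrpJ is absent, so *oxaS* is not transcribed.
So OxaS is not produced.
Required activator HaxU is absent, so *orvX* is not transcribed.

OFF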